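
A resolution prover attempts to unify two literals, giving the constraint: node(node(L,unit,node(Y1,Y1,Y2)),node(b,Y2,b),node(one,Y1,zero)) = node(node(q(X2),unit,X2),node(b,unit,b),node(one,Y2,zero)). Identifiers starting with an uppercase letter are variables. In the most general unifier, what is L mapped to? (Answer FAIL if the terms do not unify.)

q(node(unit,unit,unit))

Decompose node/3: node(L,unit,node(Y1,Y1,Y2)) = node(q(X2),unit,X2),  node(b,Y2,b) = node(b,unit,b),  node(one,Y1,zero) = node(one,Y2,zero).
Decompose node/3: L = q(X2),  unit = unit,  node(Y1,Y1,Y2) = X2.
Bind L := q(X2); no other remaining equation mentions L.
Delete trivial equation unit = unit.
Bind X2 := node(Y1,Y1,Y2); no other remaining equation mentions X2. Substituting into the earlier binding gives L := q(node(Y1,Y1,Y2)).
Decompose node/3: b = b,  Y2 = unit,  b = b.
Delete trivial equation b = b.
Bind Y2 := unit; substituting into the one remaining equation that mentions Y2 gives: node(one,Y1,zero) = node(one,unit,zero). Substituting into the earlier bindings gives L := q(node(Y1,Y1,unit)), X2 := node(Y1,Y1,unit).
Delete trivial equation b = b.
Decompose node/3: one = one,  Y1 = unit,  zero = zero.
Delete trivial equation one = one.
Bind Y1 := unit; no other remaining equation mentions Y1. Substituting into the earlier bindings gives L := q(node(unit,unit,unit)), X2 := node(unit,unit,unit).
Delete trivial equation zero = zero.
MGU = { L := q(node(unit,unit,unit)), X2 := node(unit,unit,unit), Y2 := unit, Y1 := unit }, so L := q(node(unit,unit,unit)).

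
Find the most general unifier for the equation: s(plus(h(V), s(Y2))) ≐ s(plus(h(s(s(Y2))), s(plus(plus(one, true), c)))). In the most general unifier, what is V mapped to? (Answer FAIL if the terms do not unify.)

s(s(plus(plus(one, true), c)))

Decompose s/1: plus(h(V), s(Y2)) ≐ plus(h(s(s(Y2))), s(plus(plus(one, true), c))).
Decompose plus/2: h(V) ≐ h(s(s(Y2))),  s(Y2) ≐ s(plus(plus(one, true), c)).
Decompose h/1: V ≐ s(s(Y2)).
Bind V := s(s(Y2)); no other remaining equation mentions V.
Decompose s/1: Y2 ≐ plus(plus(one, true), c).
Bind Y2 := plus(plus(one, true), c). Substituting into the earlier binding gives V := s(s(plus(plus(one, true), c))).
MGU = { V ↦ s(s(plus(plus(one, true), c))), Y2 ↦ plus(plus(one, true), c) }, so V ↦ s(s(plus(plus(one, true), c))).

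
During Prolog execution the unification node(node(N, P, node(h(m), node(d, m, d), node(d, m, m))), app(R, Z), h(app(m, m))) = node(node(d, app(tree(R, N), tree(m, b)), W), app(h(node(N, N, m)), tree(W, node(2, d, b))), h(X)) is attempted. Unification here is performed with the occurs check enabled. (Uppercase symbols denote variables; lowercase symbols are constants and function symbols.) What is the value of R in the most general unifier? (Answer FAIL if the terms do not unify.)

h(node(d, d, m))

Decompose node/3: node(N, P, node(h(m), node(d, m, d), node(d, m, m))) = node(d, app(tree(R, N), tree(m, b)), W),  app(R, Z) = app(h(node(N, N, m)), tree(W, node(2, d, b))),  h(app(m, m)) = h(X).
Decompose node/3: N = d,  P = app(tree(R, N), tree(m, b)),  node(h(m), node(d, m, d), node(d, m, m)) = W.
Bind N := d; substituting into the 2 remaining equations that mention N gives: P = app(tree(R, d), tree(m, b)),  app(R, Z) = app(h(node(d, d, m)), tree(W, node(2, d, b))).
Bind P := app(tree(R, d), tree(m, b)); no other remaining equation mentions P.
Bind W := node(h(m), node(d, m, d), node(d, m, m)); substituting into the one remaining equation that mentions W gives: app(R, Z) = app(h(node(d, d, m)), tree(node(h(m), node(d, m, d), node(d, m, m)), node(2, d, b))).
Decompose app/2: R = h(node(d, d, m)),  Z = tree(node(h(m), node(d, m, d), node(d, m, m)), node(2, d, b)).
Bind R := h(node(d, d, m)); no other remaining equation mentions R. Substituting into the earlier binding gives P := app(tree(h(node(d, d, m)), d), tree(m, b)).
Bind Z := tree(node(h(m), node(d, m, d), node(d, m, m)), node(2, d, b)); no other remaining equation mentions Z.
Decompose h/1: app(m, m) = X.
Bind X := app(m, m).
MGU = { N ↦ d, P ↦ app(tree(h(node(d, d, m)), d), tree(m, b)), W ↦ node(h(m), node(d, m, d), node(d, m, m)), R ↦ h(node(d, d, m)), Z ↦ tree(node(h(m), node(d, m, d), node(d, m, m)), node(2, d, b)), X ↦ app(m, m) }, so R ↦ h(node(d, d, m)).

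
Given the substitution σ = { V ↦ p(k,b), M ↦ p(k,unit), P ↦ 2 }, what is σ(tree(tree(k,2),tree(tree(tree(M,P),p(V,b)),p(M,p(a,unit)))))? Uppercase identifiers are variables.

tree(tree(k,2),tree(tree(tree(p(k,unit),2),p(p(k,b),b)),p(p(k,unit),p(a,unit))))

Replace each occurrence of V with p(k,b).
Replace each occurrence of M with p(k,unit).
Replace each occurrence of P with 2.
Result: tree(tree(k,2),tree(tree(tree(p(k,unit),2),p(p(k,b),b)),p(p(k,unit),p(a,unit)))).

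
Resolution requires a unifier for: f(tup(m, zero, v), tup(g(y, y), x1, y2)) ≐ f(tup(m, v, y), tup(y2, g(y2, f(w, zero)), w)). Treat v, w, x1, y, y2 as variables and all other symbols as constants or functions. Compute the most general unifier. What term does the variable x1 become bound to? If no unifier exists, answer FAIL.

g(g(zero, zero), f(g(zero, zero), zero))

Decompose f/2: tup(m, zero, v) ≐ tup(m, v, y),  tup(g(y, y), x1, y2) ≐ tup(y2, g(y2, f(w, zero)), w).
Decompose tup/3: m ≐ m,  zero ≐ v,  v ≐ y.
Delete trivial equation m ≐ m.
Bind v := zero; substituting into the one remaining equation that mentions v gives: zero ≐ y.
Bind y := zero; substituting into the remaining equation gives: tup(g(zero, zero), x1, y2) ≐ tup(y2, g(y2, f(w, zero)), w).
Decompose tup/3: g(zero, zero) ≐ y2,  x1 ≐ g(y2, f(w, zero)),  y2 ≐ w.
Bind y2 := g(zero, zero); substituting into the remaining equations gives: x1 ≐ g(g(zero, zero), f(w, zero)),  g(zero, zero) ≐ w.
Bind x1 := g(g(zero, zero), f(w, zero)); no other remaining equation mentions x1.
Bind w := g(zero, zero). Substituting into the earlier binding gives x1 := g(g(zero, zero), f(g(zero, zero), zero)).
MGU = { v ↦ zero, y ↦ zero, y2 ↦ g(zero, zero), x1 ↦ g(g(zero, zero), f(g(zero, zero), zero)), w ↦ g(zero, zero) }, so x1 ↦ g(g(zero, zero), f(g(zero, zero), zero)).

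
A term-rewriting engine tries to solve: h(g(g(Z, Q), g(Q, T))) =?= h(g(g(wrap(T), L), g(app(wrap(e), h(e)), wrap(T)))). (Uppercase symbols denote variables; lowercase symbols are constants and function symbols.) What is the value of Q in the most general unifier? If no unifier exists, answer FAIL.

Decompose h/1: g(g(Z, Q), g(Q, T)) =?= g(g(wrap(T), L), g(app(wrap(e), h(e)), wrap(T))).
Decompose g/2: g(Z, Q) =?= g(wrap(T), L),  g(Q, T) =?= g(app(wrap(e), h(e)), wrap(T)).
Decompose g/2: Z =?= wrap(T),  Q =?= L.
Bind Z := wrap(T); no other remaining equation mentions Z.
Bind Q := L; substituting into the remaining equation gives: g(L, T) =?= g(app(wrap(e), h(e)), wrap(T)).
Decompose g/2: L =?= app(wrap(e), h(e)),  T =?= wrap(T).
Bind L := app(wrap(e), h(e)); no other remaining equation mentions L. Substituting into the earlier binding gives Q := app(wrap(e), h(e)).
Occurs check fails: T occurs in wrap(T); the equation T =?= wrap(T) has no finite solution.

FAIL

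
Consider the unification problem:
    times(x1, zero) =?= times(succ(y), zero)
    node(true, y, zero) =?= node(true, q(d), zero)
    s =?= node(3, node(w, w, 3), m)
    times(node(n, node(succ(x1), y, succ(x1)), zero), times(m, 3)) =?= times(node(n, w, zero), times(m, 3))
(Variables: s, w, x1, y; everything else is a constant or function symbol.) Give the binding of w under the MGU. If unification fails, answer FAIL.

node(succ(succ(q(d))), q(d), succ(succ(q(d))))

Decompose times/2: x1 =?= succ(y),  zero =?= zero.
Bind x1 := succ(y); substituting into the one remaining equation that mentions x1 gives: times(node(n, node(succ(succ(y)), y, succ(succ(y))), zero), times(m, 3)) =?= times(node(n, w, zero), times(m, 3)).
Delete trivial equation zero =?= zero.
Decompose node/3: true =?= true,  y =?= q(d),  zero =?= zero.
Delete trivial equation true =?= true.
Bind y := q(d); substituting into the one remaining equation that mentions y gives: times(node(n, node(succ(succ(q(d))), q(d), succ(succ(q(d)))), zero), times(m, 3)) =?= times(node(n, w, zero), times(m, 3)). Substituting into the earlier binding gives x1 := succ(q(d)).
Delete trivial equation zero =?= zero.
Bind s := node(3, node(w, w, 3), m); no other remaining equation mentions s.
Decompose times/2: node(n, node(succ(succ(q(d))), q(d), succ(succ(q(d)))), zero) =?= node(n, w, zero),  times(m, 3) =?= times(m, 3).
Decompose node/3: n =?= n,  node(succ(succ(q(d))), q(d), succ(succ(q(d)))) =?= w,  zero =?= zero.
Delete trivial equation n =?= n.
Bind w := node(succ(succ(q(d))), q(d), succ(succ(q(d)))); no other remaining equation mentions w. Substituting into the earlier binding gives s := node(3, node(node(succ(succ(q(d))), q(d), succ(succ(q(d)))), node(succ(succ(q(d))), q(d), succ(succ(q(d)))), 3), m).
Delete trivial equation zero =?= zero.
Delete trivial equation times(m, 3) =?= times(m, 3).
MGU = { x1 -> succ(q(d)), y -> q(d), s -> node(3, node(node(succ(succ(q(d))), q(d), succ(succ(q(d)))), node(succ(succ(q(d))), q(d), succ(succ(q(d)))), 3), m), w -> node(succ(succ(q(d))), q(d), succ(succ(q(d)))) }, so w -> node(succ(succ(q(d))), q(d), succ(succ(q(d)))).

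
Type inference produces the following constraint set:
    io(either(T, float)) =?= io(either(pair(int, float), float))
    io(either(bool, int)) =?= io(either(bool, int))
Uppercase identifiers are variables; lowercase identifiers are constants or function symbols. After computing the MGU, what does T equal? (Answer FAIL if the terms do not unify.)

Decompose io/1: either(T, float) =?= either(pair(int, float), float).
Decompose either/2: T =?= pair(int, float),  float =?= float.
Bind T := pair(int, float); no other remaining equation mentions T.
Delete trivial equation float =?= float.
Delete trivial equation io(either(bool, int)) =?= io(either(bool, int)).
MGU = { T -> pair(int, float) }, so T -> pair(int, float).

pair(int, float)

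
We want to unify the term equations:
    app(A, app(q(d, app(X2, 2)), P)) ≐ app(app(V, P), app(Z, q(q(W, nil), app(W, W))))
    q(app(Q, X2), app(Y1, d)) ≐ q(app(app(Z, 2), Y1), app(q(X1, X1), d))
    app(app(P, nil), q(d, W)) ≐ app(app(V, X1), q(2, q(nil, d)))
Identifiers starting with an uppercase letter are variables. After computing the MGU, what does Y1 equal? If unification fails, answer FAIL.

FAIL

Decompose app/2: A ≐ app(V, P),  app(q(d, app(X2, 2)), P) ≐ app(Z, q(q(W, nil), app(W, W))).
Bind A := app(V, P); no other remaining equation mentions A.
Decompose app/2: q(d, app(X2, 2)) ≐ Z,  P ≐ q(q(W, nil), app(W, W)).
Bind Z := q(d, app(X2, 2)); substituting into the one remaining equation that mentions Z gives: q(app(Q, X2), app(Y1, d)) ≐ q(app(app(q(d, app(X2, 2)), 2), Y1), app(q(X1, X1), d)).
Bind P := q(q(W, nil), app(W, W)); substituting into the one remaining equation that mentions P gives: app(app(q(q(W, nil), app(W, W)), nil), q(d, W)) ≐ app(app(V, X1), q(2, q(nil, d))). Substituting into the earlier binding gives A := app(V, q(q(W, nil), app(W, W))).
Decompose q/2: app(Q, X2) ≐ app(app(q(d, app(X2, 2)), 2), Y1),  app(Y1, d) ≐ app(q(X1, X1), d).
Decompose app/2: Q ≐ app(q(d, app(X2, 2)), 2),  X2 ≐ Y1.
Bind Q := app(q(d, app(X2, 2)), 2); no other remaining equation mentions Q.
Bind X2 := Y1; no other remaining equation mentions X2. Substituting into the earlier bindings gives Z := q(d, app(Y1, 2)), Q := app(q(d, app(Y1, 2)), 2).
Decompose app/2: Y1 ≐ q(X1, X1),  d ≐ d.
Bind Y1 := q(X1, X1); no other remaining equation mentions Y1. Substituting into the earlier bindings gives Z := q(d, app(q(X1, X1), 2)), Q := app(q(d, app(q(X1, X1), 2)), 2), X2 := q(X1, X1).
Delete trivial equation d ≐ d.
Decompose app/2: app(q(q(W, nil), app(W, W)), nil) ≐ app(V, X1),  q(d, W) ≐ q(2, q(nil, d)).
Decompose app/2: q(q(W, nil), app(W, W)) ≐ V,  nil ≐ X1.
Bind V := q(q(W, nil), app(W, W)); no other remaining equation mentions V. Substituting into the earlier binding gives A := app(q(q(W, nil), app(W, W)), q(q(W, nil), app(W, W))).
Bind X1 := nil; no other remaining equation mentions X1. Substituting into the earlier bindings gives Z := q(d, app(q(nil, nil), 2)), Q := app(q(d, app(q(nil, nil), 2)), 2), X2 := q(nil, nil), Y1 := q(nil, nil).
Decompose q/2: d ≐ 2,  W ≐ q(nil, d).
Clash: constants d and 2 differ; no unifier exists.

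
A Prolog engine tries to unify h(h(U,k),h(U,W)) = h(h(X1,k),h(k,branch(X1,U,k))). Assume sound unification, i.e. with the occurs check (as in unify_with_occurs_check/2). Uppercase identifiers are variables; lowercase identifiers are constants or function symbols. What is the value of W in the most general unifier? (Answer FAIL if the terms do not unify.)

branch(k,k,k)

Decompose h/2: h(U,k) = h(X1,k),  h(U,W) = h(k,branch(X1,U,k)).
Decompose h/2: U = X1,  k = k.
Bind U := X1; substituting into the one remaining equation that mentions U gives: h(X1,W) = h(k,branch(X1,X1,k)).
Delete trivial equation k = k.
Decompose h/2: X1 = k,  W = branch(X1,X1,k).
Bind X1 := k; substituting into the remaining equation gives: W = branch(k,k,k). Substituting into the earlier binding gives U := k.
Bind W := branch(k,k,k).
MGU = { U = k, X1 = k, W = branch(k,k,k) }, so W = branch(k,k,k).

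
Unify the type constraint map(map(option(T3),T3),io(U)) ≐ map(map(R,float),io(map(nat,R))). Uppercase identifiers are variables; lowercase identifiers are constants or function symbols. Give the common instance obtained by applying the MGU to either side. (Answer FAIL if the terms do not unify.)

map(map(option(float),float),io(map(nat,option(float))))

Decompose map/2: map(option(T3),T3) ≐ map(R,float),  io(U) ≐ io(map(nat,R)).
Decompose map/2: option(T3) ≐ R,  T3 ≐ float.
Bind R := option(T3); substituting into the one remaining equation that mentions R gives: io(U) ≐ io(map(nat,option(T3))).
Bind T3 := float; substituting into the remaining equation gives: io(U) ≐ io(map(nat,option(float))). Substituting into the earlier binding gives R := option(float).
Decompose io/1: U ≐ map(nat,option(float)).
Bind U := map(nat,option(float)).
Applying the MGU to either side gives map(map(option(float),float),io(map(nat,option(float)))).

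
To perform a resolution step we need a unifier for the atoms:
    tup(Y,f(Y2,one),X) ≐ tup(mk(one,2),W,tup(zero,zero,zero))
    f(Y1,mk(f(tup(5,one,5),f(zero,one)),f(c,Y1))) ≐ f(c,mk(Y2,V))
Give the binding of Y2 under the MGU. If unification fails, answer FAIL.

f(tup(5,one,5),f(zero,one))

Decompose tup/3: Y ≐ mk(one,2),  f(Y2,one) ≐ W,  X ≐ tup(zero,zero,zero).
Bind Y := mk(one,2); no other remaining equation mentions Y.
Bind W := f(Y2,one); no other remaining equation mentions W.
Bind X := tup(zero,zero,zero); no other remaining equation mentions X.
Decompose f/2: Y1 ≐ c,  mk(f(tup(5,one,5),f(zero,one)),f(c,Y1)) ≐ mk(Y2,V).
Bind Y1 := c; substituting into the remaining equation gives: mk(f(tup(5,one,5),f(zero,one)),f(c,c)) ≐ mk(Y2,V).
Decompose mk/2: f(tup(5,one,5),f(zero,one)) ≐ Y2,  f(c,c) ≐ V.
Bind Y2 := f(tup(5,one,5),f(zero,one)); no other remaining equation mentions Y2. Substituting into the earlier binding gives W := f(f(tup(5,one,5),f(zero,one)),one).
Bind V := f(c,c).
MGU = { Y ↦ mk(one,2), W ↦ f(f(tup(5,one,5),f(zero,one)),one), X ↦ tup(zero,zero,zero), Y1 ↦ c, Y2 ↦ f(tup(5,one,5),f(zero,one)), V ↦ f(c,c) }, so Y2 ↦ f(tup(5,one,5),f(zero,one)).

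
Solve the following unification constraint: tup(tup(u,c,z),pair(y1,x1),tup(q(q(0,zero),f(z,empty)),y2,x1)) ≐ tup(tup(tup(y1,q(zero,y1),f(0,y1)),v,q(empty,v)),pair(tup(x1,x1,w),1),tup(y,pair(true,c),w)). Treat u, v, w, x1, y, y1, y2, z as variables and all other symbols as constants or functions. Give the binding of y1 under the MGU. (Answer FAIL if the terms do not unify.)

Decompose tup/3: tup(u,c,z) ≐ tup(tup(y1,q(zero,y1),f(0,y1)),v,q(empty,v)),  pair(y1,x1) ≐ pair(tup(x1,x1,w),1),  tup(q(q(0,zero),f(z,empty)),y2,x1) ≐ tup(y,pair(true,c),w).
Decompose tup/3: u ≐ tup(y1,q(zero,y1),f(0,y1)),  c ≐ v,  z ≐ q(empty,v).
Bind u := tup(y1,q(zero,y1),f(0,y1)); no other remaining equation mentions u.
Bind v := c; substituting into the one remaining equation that mentions v gives: z ≐ q(empty,c).
Bind z := q(empty,c); substituting into the one remaining equation that mentions z gives: tup(q(q(0,zero),f(q(empty,c),empty)),y2,x1) ≐ tup(y,pair(true,c),w).
Decompose pair/2: y1 ≐ tup(x1,x1,w),  x1 ≐ 1.
Bind y1 := tup(x1,x1,w); no other remaining equation mentions y1. Substituting into the earlier binding gives u := tup(tup(x1,x1,w),q(zero,tup(x1,x1,w)),f(0,tup(x1,x1,w))).
Bind x1 := 1; substituting into the remaining equation gives: tup(q(q(0,zero),f(q(empty,c),empty)),y2,1) ≐ tup(y,pair(true,c),w). Substituting into the earlier bindings gives u := tup(tup(1,1,w),q(zero,tup(1,1,w)),f(0,tup(1,1,w))), y1 := tup(1,1,w).
Decompose tup/3: q(q(0,zero),f(q(empty,c),empty)) ≐ y,  y2 ≐ pair(true,c),  1 ≐ w.
Bind y := q(q(0,zero),f(q(empty,c),empty)); no other remaining equation mentions y.
Bind y2 := pair(true,c); no other remaining equation mentions y2.
Bind w := 1. Substituting into the earlier bindings gives u := tup(tup(1,1,1),q(zero,tup(1,1,1)),f(0,tup(1,1,1))), y1 := tup(1,1,1).
MGU = { u -> tup(tup(1,1,1),q(zero,tup(1,1,1)),f(0,tup(1,1,1))), v -> c, z -> q(empty,c), y1 -> tup(1,1,1), x1 -> 1, y -> q(q(0,zero),f(q(empty,c),empty)), y2 -> pair(true,c), w -> 1 }, so y1 -> tup(1,1,1).

tup(1,1,1)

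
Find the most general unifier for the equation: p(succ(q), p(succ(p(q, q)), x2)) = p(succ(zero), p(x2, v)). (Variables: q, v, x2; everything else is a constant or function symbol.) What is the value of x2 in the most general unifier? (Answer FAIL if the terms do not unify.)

succ(p(zero, zero))

Decompose p/2: succ(q) = succ(zero),  p(succ(p(q, q)), x2) = p(x2, v).
Decompose succ/1: q = zero.
Bind q := zero; substituting into the remaining equation gives: p(succ(p(zero, zero)), x2) = p(x2, v).
Decompose p/2: succ(p(zero, zero)) = x2,  x2 = v.
Bind x2 := succ(p(zero, zero)); substituting into the remaining equation gives: succ(p(zero, zero)) = v.
Bind v := succ(p(zero, zero)).
MGU = { q := zero, x2 := succ(p(zero, zero)), v := succ(p(zero, zero)) }, so x2 := succ(p(zero, zero)).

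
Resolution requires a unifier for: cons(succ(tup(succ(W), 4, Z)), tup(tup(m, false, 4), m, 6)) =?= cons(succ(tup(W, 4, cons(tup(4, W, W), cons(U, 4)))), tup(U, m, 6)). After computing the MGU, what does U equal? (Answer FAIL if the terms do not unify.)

Decompose cons/2: succ(tup(succ(W), 4, Z)) =?= succ(tup(W, 4, cons(tup(4, W, W), cons(U, 4)))),  tup(tup(m, false, 4), m, 6) =?= tup(U, m, 6).
Decompose succ/1: tup(succ(W), 4, Z) =?= tup(W, 4, cons(tup(4, W, W), cons(U, 4))).
Decompose tup/3: succ(W) =?= W,  4 =?= 4,  Z =?= cons(tup(4, W, W), cons(U, 4)).
Occurs check fails: W occurs in succ(W); the equation W =?= succ(W) has no finite solution.

FAIL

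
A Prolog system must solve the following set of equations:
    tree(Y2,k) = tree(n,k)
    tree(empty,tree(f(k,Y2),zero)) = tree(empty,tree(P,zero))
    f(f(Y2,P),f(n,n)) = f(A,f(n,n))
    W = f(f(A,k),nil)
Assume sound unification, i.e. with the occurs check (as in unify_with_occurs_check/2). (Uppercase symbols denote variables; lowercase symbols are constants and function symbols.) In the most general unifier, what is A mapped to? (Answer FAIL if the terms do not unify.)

f(n,f(k,n))

Decompose tree/2: Y2 = n,  k = k.
Bind Y2 := n; substituting into the 2 remaining equations that mention Y2 gives: tree(empty,tree(f(k,n),zero)) = tree(empty,tree(P,zero)),  f(f(n,P),f(n,n)) = f(A,f(n,n)).
Delete trivial equation k = k.
Decompose tree/2: empty = empty,  tree(f(k,n),zero) = tree(P,zero).
Delete trivial equation empty = empty.
Decompose tree/2: f(k,n) = P,  zero = zero.
Bind P := f(k,n); substituting into the one remaining equation that mentions P gives: f(f(n,f(k,n)),f(n,n)) = f(A,f(n,n)).
Delete trivial equation zero = zero.
Decompose f/2: f(n,f(k,n)) = A,  f(n,n) = f(n,n).
Bind A := f(n,f(k,n)); substituting into the one remaining equation that mentions A gives: W = f(f(f(n,f(k,n)),k),nil).
Delete trivial equation f(n,n) = f(n,n).
Bind W := f(f(f(n,f(k,n)),k),nil).
MGU = { Y2 ↦ n, P ↦ f(k,n), A ↦ f(n,f(k,n)), W ↦ f(f(f(n,f(k,n)),k),nil) }, so A ↦ f(n,f(k,n)).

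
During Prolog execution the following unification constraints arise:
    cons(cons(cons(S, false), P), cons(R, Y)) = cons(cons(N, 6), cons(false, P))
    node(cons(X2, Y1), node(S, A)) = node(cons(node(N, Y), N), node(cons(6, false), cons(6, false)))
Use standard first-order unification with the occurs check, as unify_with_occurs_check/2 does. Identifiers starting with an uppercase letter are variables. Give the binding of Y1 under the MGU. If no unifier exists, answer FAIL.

Decompose cons/2: cons(cons(S, false), P) = cons(N, 6),  cons(R, Y) = cons(false, P).
Decompose cons/2: cons(S, false) = N,  P = 6.
Bind N := cons(S, false); substituting into the one remaining equation that mentions N gives: node(cons(X2, Y1), node(S, A)) = node(cons(node(cons(S, false), Y), cons(S, false)), node(cons(6, false), cons(6, false))).
Bind P := 6; substituting into the one remaining equation that mentions P gives: cons(R, Y) = cons(false, 6).
Decompose cons/2: R = false,  Y = 6.
Bind R := false; no other remaining equation mentions R.
Bind Y := 6; substituting into the remaining equation gives: node(cons(X2, Y1), node(S, A)) = node(cons(node(cons(S, false), 6), cons(S, false)), node(cons(6, false), cons(6, false))).
Decompose node/2: cons(X2, Y1) = cons(node(cons(S, false), 6), cons(S, false)),  node(S, A) = node(cons(6, false), cons(6, false)).
Decompose cons/2: X2 = node(cons(S, false), 6),  Y1 = cons(S, false).
Bind X2 := node(cons(S, false), 6); no other remaining equation mentions X2.
Bind Y1 := cons(S, false); no other remaining equation mentions Y1.
Decompose node/2: S = cons(6, false),  A = cons(6, false).
Bind S := cons(6, false); no other remaining equation mentions S. Substituting into the earlier bindings gives N := cons(cons(6, false), false), X2 := node(cons(cons(6, false), false), 6), Y1 := cons(cons(6, false), false).
Bind A := cons(6, false).
MGU = { N -> cons(cons(6, false), false), P -> 6, R -> false, Y -> 6, X2 -> node(cons(cons(6, false), false), 6), Y1 -> cons(cons(6, false), false), S -> cons(6, false), A -> cons(6, false) }, so Y1 -> cons(cons(6, false), false).

cons(cons(6, false), false)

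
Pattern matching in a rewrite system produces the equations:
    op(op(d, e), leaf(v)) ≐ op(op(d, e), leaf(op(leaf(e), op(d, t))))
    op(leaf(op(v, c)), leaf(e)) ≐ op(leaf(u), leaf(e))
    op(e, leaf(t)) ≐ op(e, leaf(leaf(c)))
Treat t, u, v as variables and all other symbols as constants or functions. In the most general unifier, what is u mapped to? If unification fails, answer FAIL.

Decompose op/2: op(d, e) ≐ op(d, e),  leaf(v) ≐ leaf(op(leaf(e), op(d, t))).
Delete trivial equation op(d, e) ≐ op(d, e).
Decompose leaf/1: v ≐ op(leaf(e), op(d, t)).
Bind v := op(leaf(e), op(d, t)); substituting into the one remaining equation that mentions v gives: op(leaf(op(op(leaf(e), op(d, t)), c)), leaf(e)) ≐ op(leaf(u), leaf(e)).
Decompose op/2: leaf(op(op(leaf(e), op(d, t)), c)) ≐ leaf(u),  leaf(e) ≐ leaf(e).
Decompose leaf/1: op(op(leaf(e), op(d, t)), c) ≐ u.
Bind u := op(op(leaf(e), op(d, t)), c); no other remaining equation mentions u.
Delete trivial equation leaf(e) ≐ leaf(e).
Decompose op/2: e ≐ e,  leaf(t) ≐ leaf(leaf(c)).
Delete trivial equation e ≐ e.
Decompose leaf/1: t ≐ leaf(c).
Bind t := leaf(c). Substituting into the earlier bindings gives v := op(leaf(e), op(d, leaf(c))), u := op(op(leaf(e), op(d, leaf(c))), c).
MGU = { v ↦ op(leaf(e), op(d, leaf(c))), u ↦ op(op(leaf(e), op(d, leaf(c))), c), t ↦ leaf(c) }, so u ↦ op(op(leaf(e), op(d, leaf(c))), c).

op(op(leaf(e), op(d, leaf(c))), c)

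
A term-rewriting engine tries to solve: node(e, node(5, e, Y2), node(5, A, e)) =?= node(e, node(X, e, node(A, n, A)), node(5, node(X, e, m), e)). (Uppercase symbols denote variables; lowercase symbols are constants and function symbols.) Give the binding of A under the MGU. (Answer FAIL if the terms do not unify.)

node(5, e, m)

Decompose node/3: e =?= e,  node(5, e, Y2) =?= node(X, e, node(A, n, A)),  node(5, A, e) =?= node(5, node(X, e, m), e).
Delete trivial equation e =?= e.
Decompose node/3: 5 =?= X,  e =?= e,  Y2 =?= node(A, n, A).
Bind X := 5; substituting into the one remaining equation that mentions X gives: node(5, A, e) =?= node(5, node(5, e, m), e).
Delete trivial equation e =?= e.
Bind Y2 := node(A, n, A); no other remaining equation mentions Y2.
Decompose node/3: 5 =?= 5,  A =?= node(5, e, m),  e =?= e.
Delete trivial equation 5 =?= 5.
Bind A := node(5, e, m); no other remaining equation mentions A. Substituting into the earlier binding gives Y2 := node(node(5, e, m), n, node(5, e, m)).
Delete trivial equation e =?= e.
MGU = { X -> 5, Y2 -> node(node(5, e, m), n, node(5, e, m)), A -> node(5, e, m) }, so A -> node(5, e, m).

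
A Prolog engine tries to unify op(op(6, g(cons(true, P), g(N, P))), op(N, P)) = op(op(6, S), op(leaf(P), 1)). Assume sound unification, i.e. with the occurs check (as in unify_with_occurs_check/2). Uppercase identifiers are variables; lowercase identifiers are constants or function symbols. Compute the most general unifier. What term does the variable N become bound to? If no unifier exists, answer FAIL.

leaf(1)

Decompose op/2: op(6, g(cons(true, P), g(N, P))) = op(6, S),  op(N, P) = op(leaf(P), 1).
Decompose op/2: 6 = 6,  g(cons(true, P), g(N, P)) = S.
Delete trivial equation 6 = 6.
Bind S := g(cons(true, P), g(N, P)); no other remaining equation mentions S.
Decompose op/2: N = leaf(P),  P = 1.
Bind N := leaf(P); no other remaining equation mentions N. Substituting into the earlier binding gives S := g(cons(true, P), g(leaf(P), P)).
Bind P := 1. Substituting into the earlier bindings gives S := g(cons(true, 1), g(leaf(1), 1)), N := leaf(1).
MGU = { S -> g(cons(true, 1), g(leaf(1), 1)), N -> leaf(1), P -> 1 }, so N -> leaf(1).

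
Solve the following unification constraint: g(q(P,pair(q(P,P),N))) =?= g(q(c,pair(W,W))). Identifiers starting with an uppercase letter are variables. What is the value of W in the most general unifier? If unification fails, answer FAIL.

q(c,c)

Decompose g/1: q(P,pair(q(P,P),N)) =?= q(c,pair(W,W)).
Decompose q/2: P =?= c,  pair(q(P,P),N) =?= pair(W,W).
Bind P := c; substituting into the remaining equation gives: pair(q(c,c),N) =?= pair(W,W).
Decompose pair/2: q(c,c) =?= W,  N =?= W.
Bind W := q(c,c); substituting into the remaining equation gives: N =?= q(c,c).
Bind N := q(c,c).
MGU = { P -> c, W -> q(c,c), N -> q(c,c) }, so W -> q(c,c).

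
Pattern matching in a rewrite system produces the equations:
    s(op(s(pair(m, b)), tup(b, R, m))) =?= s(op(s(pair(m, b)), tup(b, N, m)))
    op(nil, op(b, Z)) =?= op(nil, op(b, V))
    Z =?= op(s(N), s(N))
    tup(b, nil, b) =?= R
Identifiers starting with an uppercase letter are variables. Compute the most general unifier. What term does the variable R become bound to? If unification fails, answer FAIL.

tup(b, nil, b)

Decompose s/1: op(s(pair(m, b)), tup(b, R, m)) =?= op(s(pair(m, b)), tup(b, N, m)).
Decompose op/2: s(pair(m, b)) =?= s(pair(m, b)),  tup(b, R, m) =?= tup(b, N, m).
Delete trivial equation s(pair(m, b)) =?= s(pair(m, b)).
Decompose tup/3: b =?= b,  R =?= N,  m =?= m.
Delete trivial equation b =?= b.
Bind R := N; substituting into the one remaining equation that mentions R gives: tup(b, nil, b) =?= N.
Delete trivial equation m =?= m.
Decompose op/2: nil =?= nil,  op(b, Z) =?= op(b, V).
Delete trivial equation nil =?= nil.
Decompose op/2: b =?= b,  Z =?= V.
Delete trivial equation b =?= b.
Bind Z := V; substituting into the one remaining equation that mentions Z gives: V =?= op(s(N), s(N)).
Bind V := op(s(N), s(N)); no other remaining equation mentions V. Substituting into the earlier binding gives Z := op(s(N), s(N)).
Bind N := tup(b, nil, b). Substituting into the earlier bindings gives R := tup(b, nil, b), Z := op(s(tup(b, nil, b)), s(tup(b, nil, b))), V := op(s(tup(b, nil, b)), s(tup(b, nil, b))).
MGU = { R := tup(b, nil, b), Z := op(s(tup(b, nil, b)), s(tup(b, nil, b))), V := op(s(tup(b, nil, b)), s(tup(b, nil, b))), N := tup(b, nil, b) }, so R := tup(b, nil, b).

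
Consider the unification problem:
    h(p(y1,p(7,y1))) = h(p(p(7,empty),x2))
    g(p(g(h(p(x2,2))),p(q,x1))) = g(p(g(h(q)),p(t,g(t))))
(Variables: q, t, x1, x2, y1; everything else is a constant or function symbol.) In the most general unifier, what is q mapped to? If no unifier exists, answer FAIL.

p(p(7,p(7,empty)),2)

Decompose h/1: p(y1,p(7,y1)) = p(p(7,empty),x2).
Decompose p/2: y1 = p(7,empty),  p(7,y1) = x2.
Bind y1 := p(7,empty); substituting into the one remaining equation that mentions y1 gives: p(7,p(7,empty)) = x2.
Bind x2 := p(7,p(7,empty)); substituting into the remaining equation gives: g(p(g(h(p(p(7,p(7,empty)),2))),p(q,x1))) = g(p(g(h(q)),p(t,g(t)))).
Decompose g/1: p(g(h(p(p(7,p(7,empty)),2))),p(q,x1)) = p(g(h(q)),p(t,g(t))).
Decompose p/2: g(h(p(p(7,p(7,empty)),2))) = g(h(q)),  p(q,x1) = p(t,g(t)).
Decompose g/1: h(p(p(7,p(7,empty)),2)) = h(q).
Decompose h/1: p(p(7,p(7,empty)),2) = q.
Bind q := p(p(7,p(7,empty)),2); substituting into the remaining equation gives: p(p(p(7,p(7,empty)),2),x1) = p(t,g(t)).
Decompose p/2: p(p(7,p(7,empty)),2) = t,  x1 = g(t).
Bind t := p(p(7,p(7,empty)),2); substituting into the remaining equation gives: x1 = g(p(p(7,p(7,empty)),2)).
Bind x1 := g(p(p(7,p(7,empty)),2)).
MGU = { y1 ↦ p(7,empty), x2 ↦ p(7,p(7,empty)), q ↦ p(p(7,p(7,empty)),2), t ↦ p(p(7,p(7,empty)),2), x1 ↦ g(p(p(7,p(7,empty)),2)) }, so q ↦ p(p(7,p(7,empty)),2).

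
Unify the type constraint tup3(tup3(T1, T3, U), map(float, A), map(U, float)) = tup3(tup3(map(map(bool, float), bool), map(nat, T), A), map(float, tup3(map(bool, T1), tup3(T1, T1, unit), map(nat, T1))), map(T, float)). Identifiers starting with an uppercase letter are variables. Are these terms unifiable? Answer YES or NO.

YES

Decompose tup3/3: tup3(T1, T3, U) = tup3(map(map(bool, float), bool), map(nat, T), A),  map(float, A) = map(float, tup3(map(bool, T1), tup3(T1, T1, unit), map(nat, T1))),  map(U, float) = map(T, float).
Decompose tup3/3: T1 = map(map(bool, float), bool),  T3 = map(nat, T),  U = A.
Bind T1 := map(map(bool, float), bool); substituting into the one remaining equation that mentions T1 gives: map(float, A) = map(float, tup3(map(bool, map(map(bool, float), bool)), tup3(map(map(bool, float), bool), map(map(bool, float), bool), unit), map(nat, map(map(bool, float), bool)))).
Bind T3 := map(nat, T); no other remaining equation mentions T3.
Bind U := A; substituting into the one remaining equation that mentions U gives: map(A, float) = map(T, float).
Decompose map/2: float = float,  A = tup3(map(bool, map(map(bool, float), bool)), tup3(map(map(bool, float), bool), map(map(bool, float), bool), unit), map(nat, map(map(bool, float), bool))).
Delete trivial equation float = float.
Bind A := tup3(map(bool, map(map(bool, float), bool)), tup3(map(map(bool, float), bool), map(map(bool, float), bool), unit), map(nat, map(map(bool, float), bool))); substituting into the remaining equation gives: map(tup3(map(bool, map(map(bool, float), bool)), tup3(map(map(bool, float), bool), map(map(bool, float), bool), unit), map(nat, map(map(bool, float), bool))), float) = map(T, float). Substituting into the earlier binding gives U := tup3(map(bool, map(map(bool, float), bool)), tup3(map(map(bool, float), bool), map(map(bool, float), bool), unit), map(nat, map(map(bool, float), bool))).
Decompose map/2: tup3(map(bool, map(map(bool, float), bool)), tup3(map(map(bool, float), bool), map(map(bool, float), bool), unit), map(nat, map(map(bool, float), bool))) = T,  float = float.
Bind T := tup3(map(bool, map(map(bool, float), bool)), tup3(map(map(bool, float), bool), map(map(bool, float), bool), unit), map(nat, map(map(bool, float), bool))); no other remaining equation mentions T. Substituting into the earlier binding gives T3 := map(nat, tup3(map(bool, map(map(bool, float), bool)), tup3(map(map(bool, float), bool), map(map(bool, float), bool), unit), map(nat, map(map(bool, float), bool)))).
Delete trivial equation float = float.
No equations remain and no clash or occurs-check failure arose, so a unifier exists.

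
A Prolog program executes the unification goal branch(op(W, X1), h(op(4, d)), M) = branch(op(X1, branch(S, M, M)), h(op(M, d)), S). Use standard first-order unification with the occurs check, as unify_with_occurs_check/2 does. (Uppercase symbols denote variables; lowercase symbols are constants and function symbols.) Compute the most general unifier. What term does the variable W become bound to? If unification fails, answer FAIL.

branch(4, 4, 4)

Decompose branch/3: op(W, X1) = op(X1, branch(S, M, M)),  h(op(4, d)) = h(op(M, d)),  M = S.
Decompose op/2: W = X1,  X1 = branch(S, M, M).
Bind W := X1; no other remaining equation mentions W.
Bind X1 := branch(S, M, M); no other remaining equation mentions X1. Substituting into the earlier binding gives W := branch(S, M, M).
Decompose h/1: op(4, d) = op(M, d).
Decompose op/2: 4 = M,  d = d.
Bind M := 4; substituting into the one remaining equation that mentions M gives: 4 = S. Substituting into the earlier bindings gives W := branch(S, 4, 4), X1 := branch(S, 4, 4).
Delete trivial equation d = d.
Bind S := 4. Substituting into the earlier bindings gives W := branch(4, 4, 4), X1 := branch(4, 4, 4).
MGU = { W ↦ branch(4, 4, 4), X1 ↦ branch(4, 4, 4), M ↦ 4, S ↦ 4 }, so W ↦ branch(4, 4, 4).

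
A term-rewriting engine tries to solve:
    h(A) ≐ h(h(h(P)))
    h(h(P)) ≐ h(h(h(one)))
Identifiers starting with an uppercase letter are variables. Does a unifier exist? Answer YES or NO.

YES

Decompose h/1: A ≐ h(h(P)).
Bind A := h(h(P)); no other remaining equation mentions A.
Decompose h/1: h(P) ≐ h(h(one)).
Decompose h/1: P ≐ h(one).
Bind P := h(one). Substituting into the earlier binding gives A := h(h(h(one))).
No equations remain and no clash or occurs-check failure arose, so a unifier exists.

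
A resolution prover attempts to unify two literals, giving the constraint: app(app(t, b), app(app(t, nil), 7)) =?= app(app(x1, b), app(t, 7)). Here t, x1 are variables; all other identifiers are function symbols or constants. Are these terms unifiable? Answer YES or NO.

NO

Decompose app/2: app(t, b) =?= app(x1, b),  app(app(t, nil), 7) =?= app(t, 7).
Decompose app/2: t =?= x1,  b =?= b.
Bind t := x1; substituting into the one remaining equation that mentions t gives: app(app(x1, nil), 7) =?= app(x1, 7).
Delete trivial equation b =?= b.
Decompose app/2: app(x1, nil) =?= x1,  7 =?= 7.
Occurs check fails: x1 occurs in app(x1, nil); the equation x1 =?= app(x1, nil) has no finite solution.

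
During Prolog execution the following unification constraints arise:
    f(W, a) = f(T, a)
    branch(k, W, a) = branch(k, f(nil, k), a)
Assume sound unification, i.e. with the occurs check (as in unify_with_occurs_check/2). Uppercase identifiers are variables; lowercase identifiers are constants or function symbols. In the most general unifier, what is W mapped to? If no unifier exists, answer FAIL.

f(nil, k)

Decompose f/2: W = T,  a = a.
Bind W := T; substituting into the one remaining equation that mentions W gives: branch(k, T, a) = branch(k, f(nil, k), a).
Delete trivial equation a = a.
Decompose branch/3: k = k,  T = f(nil, k),  a = a.
Delete trivial equation k = k.
Bind T := f(nil, k); no other remaining equation mentions T. Substituting into the earlier binding gives W := f(nil, k).
Delete trivial equation a = a.
MGU = { W = f(nil, k), T = f(nil, k) }, so W = f(nil, k).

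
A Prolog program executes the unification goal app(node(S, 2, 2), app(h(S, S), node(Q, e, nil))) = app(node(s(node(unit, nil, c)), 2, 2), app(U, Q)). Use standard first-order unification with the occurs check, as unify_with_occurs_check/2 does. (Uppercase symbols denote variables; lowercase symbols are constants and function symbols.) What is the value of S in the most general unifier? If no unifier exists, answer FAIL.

Decompose app/2: node(S, 2, 2) = node(s(node(unit, nil, c)), 2, 2),  app(h(S, S), node(Q, e, nil)) = app(U, Q).
Decompose node/3: S = s(node(unit, nil, c)),  2 = 2,  2 = 2.
Bind S := s(node(unit, nil, c)); substituting into the one remaining equation that mentions S gives: app(h(s(node(unit, nil, c)), s(node(unit, nil, c))), node(Q, e, nil)) = app(U, Q).
Delete trivial equation 2 = 2.
Delete trivial equation 2 = 2.
Decompose app/2: h(s(node(unit, nil, c)), s(node(unit, nil, c))) = U,  node(Q, e, nil) = Q.
Bind U := h(s(node(unit, nil, c)), s(node(unit, nil, c))); no other remaining equation mentions U.
Occurs check fails: Q occurs in node(Q, e, nil); the equation Q = node(Q, e, nil) has no finite solution.

FAIL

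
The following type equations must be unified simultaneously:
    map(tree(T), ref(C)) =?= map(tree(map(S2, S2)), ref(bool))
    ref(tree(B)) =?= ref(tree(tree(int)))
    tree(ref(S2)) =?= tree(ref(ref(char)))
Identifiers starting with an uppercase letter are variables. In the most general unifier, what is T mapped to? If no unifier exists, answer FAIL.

Decompose map/2: tree(T) =?= tree(map(S2, S2)),  ref(C) =?= ref(bool).
Decompose tree/1: T =?= map(S2, S2).
Bind T := map(S2, S2); no other remaining equation mentions T.
Decompose ref/1: C =?= bool.
Bind C := bool; no other remaining equation mentions C.
Decompose ref/1: tree(B) =?= tree(tree(int)).
Decompose tree/1: B =?= tree(int).
Bind B := tree(int); no other remaining equation mentions B.
Decompose tree/1: ref(S2) =?= ref(ref(char)).
Decompose ref/1: S2 =?= ref(char).
Bind S2 := ref(char). Substituting into the earlier binding gives T := map(ref(char), ref(char)).
MGU = { T := map(ref(char), ref(char)), C := bool, B := tree(int), S2 := ref(char) }, so T := map(ref(char), ref(char)).

map(ref(char), ref(char))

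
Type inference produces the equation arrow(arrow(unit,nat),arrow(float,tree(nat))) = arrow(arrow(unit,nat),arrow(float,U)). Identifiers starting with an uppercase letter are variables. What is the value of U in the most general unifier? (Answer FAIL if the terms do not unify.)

tree(nat)

Decompose arrow/2: arrow(unit,nat) = arrow(unit,nat),  arrow(float,tree(nat)) = arrow(float,U).
Delete trivial equation arrow(unit,nat) = arrow(unit,nat).
Decompose arrow/2: float = float,  tree(nat) = U.
Delete trivial equation float = float.
Bind U := tree(nat).
MGU = { U ↦ tree(nat) }, so U ↦ tree(nat).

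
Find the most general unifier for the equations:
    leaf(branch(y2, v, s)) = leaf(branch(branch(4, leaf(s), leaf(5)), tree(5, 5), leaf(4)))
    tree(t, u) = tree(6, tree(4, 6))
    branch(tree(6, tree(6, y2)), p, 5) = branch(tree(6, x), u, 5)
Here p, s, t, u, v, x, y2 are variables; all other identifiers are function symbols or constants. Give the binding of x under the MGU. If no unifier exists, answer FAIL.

tree(6, branch(4, leaf(leaf(4)), leaf(5)))

Decompose leaf/1: branch(y2, v, s) = branch(branch(4, leaf(s), leaf(5)), tree(5, 5), leaf(4)).
Decompose branch/3: y2 = branch(4, leaf(s), leaf(5)),  v = tree(5, 5),  s = leaf(4).
Bind y2 := branch(4, leaf(s), leaf(5)); substituting into the one remaining equation that mentions y2 gives: branch(tree(6, tree(6, branch(4, leaf(s), leaf(5)))), p, 5) = branch(tree(6, x), u, 5).
Bind v := tree(5, 5); no other remaining equation mentions v.
Bind s := leaf(4); substituting into the one remaining equation that mentions s gives: branch(tree(6, tree(6, branch(4, leaf(leaf(4)), leaf(5)))), p, 5) = branch(tree(6, x), u, 5). Substituting into the earlier binding gives y2 := branch(4, leaf(leaf(4)), leaf(5)).
Decompose tree/2: t = 6,  u = tree(4, 6).
Bind t := 6; no other remaining equation mentions t.
Bind u := tree(4, 6); substituting into the remaining equation gives: branch(tree(6, tree(6, branch(4, leaf(leaf(4)), leaf(5)))), p, 5) = branch(tree(6, x), tree(4, 6), 5).
Decompose branch/3: tree(6, tree(6, branch(4, leaf(leaf(4)), leaf(5)))) = tree(6, x),  p = tree(4, 6),  5 = 5.
Decompose tree/2: 6 = 6,  tree(6, branch(4, leaf(leaf(4)), leaf(5))) = x.
Delete trivial equation 6 = 6.
Bind x := tree(6, branch(4, leaf(leaf(4)), leaf(5))); no other remaining equation mentions x.
Bind p := tree(4, 6); no other remaining equation mentions p.
Delete trivial equation 5 = 5.
MGU = { y2 -> branch(4, leaf(leaf(4)), leaf(5)), v -> tree(5, 5), s -> leaf(4), t -> 6, u -> tree(4, 6), x -> tree(6, branch(4, leaf(leaf(4)), leaf(5))), p -> tree(4, 6) }, so x -> tree(6, branch(4, leaf(leaf(4)), leaf(5))).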